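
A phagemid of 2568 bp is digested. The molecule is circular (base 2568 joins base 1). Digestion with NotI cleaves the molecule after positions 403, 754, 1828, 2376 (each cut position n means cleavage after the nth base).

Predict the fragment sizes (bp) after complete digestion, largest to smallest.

Circular molecule, 4 cuts → 4 fragments:
  754 − 403 = 351 bp
  1828 − 754 = 1074 bp
  2376 − 1828 = 548 bp
  wrap: 2568 − 2376 + 403 = 595 bp
Sorted largest to smallest: 1074, 595, 548, 351 bp.

1074, 595, 548, 351 bp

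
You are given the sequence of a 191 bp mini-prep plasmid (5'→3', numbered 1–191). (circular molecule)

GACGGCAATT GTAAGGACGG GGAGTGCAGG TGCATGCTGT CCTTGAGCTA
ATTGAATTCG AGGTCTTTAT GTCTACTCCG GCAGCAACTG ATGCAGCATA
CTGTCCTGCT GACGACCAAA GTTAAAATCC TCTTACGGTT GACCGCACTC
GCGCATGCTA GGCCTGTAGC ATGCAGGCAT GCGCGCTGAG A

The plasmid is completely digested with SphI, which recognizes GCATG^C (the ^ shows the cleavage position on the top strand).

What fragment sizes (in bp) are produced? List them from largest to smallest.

SphI sites (GCATGC) start at positions 32, 153, 169, 177.
SphI cuts after base 5 of each site (before the last base), so after positions 36, 157, 173, 181.
Circular molecule, 4 cuts → 4 fragments:
  37–157 → 121 bp
  158–173 → 16 bp
  174–181 → 8 bp
  182–191 then 1–36 → 10 + 36 = 46 bp
Sorted largest to smallest: 121, 46, 16, 8 bp.

121, 46, 16, 8 bp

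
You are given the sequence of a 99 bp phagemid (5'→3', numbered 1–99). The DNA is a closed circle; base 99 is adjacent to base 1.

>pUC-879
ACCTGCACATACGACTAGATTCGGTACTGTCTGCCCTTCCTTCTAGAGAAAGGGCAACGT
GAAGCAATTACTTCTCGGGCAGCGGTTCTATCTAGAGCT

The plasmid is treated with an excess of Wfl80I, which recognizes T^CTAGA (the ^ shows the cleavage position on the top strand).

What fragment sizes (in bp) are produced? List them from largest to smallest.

50, 49 bp

Wfl80I sites (TCTAGA) start at positions 42, 91.
Wfl80I cuts after the first base of each site, so after positions 42, 91.
Circular molecule, 2 cuts → 2 fragments:
  43–91 → 49 bp
  92–99 then 1–42 → 8 + 42 = 50 bp
Sorted largest to smallest: 50, 49 bp.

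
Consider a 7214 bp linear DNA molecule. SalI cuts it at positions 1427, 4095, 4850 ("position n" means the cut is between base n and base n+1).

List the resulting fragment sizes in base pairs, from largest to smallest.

Linear molecule, 3 cuts → 4 fragments:
  1427 − 0 = 1427 bp
  4095 − 1427 = 2668 bp
  4850 − 4095 = 755 bp
  7214 − 4850 = 2364 bp
Sorted largest to smallest: 2668, 2364, 1427, 755 bp.

2668, 2364, 1427, 755 bp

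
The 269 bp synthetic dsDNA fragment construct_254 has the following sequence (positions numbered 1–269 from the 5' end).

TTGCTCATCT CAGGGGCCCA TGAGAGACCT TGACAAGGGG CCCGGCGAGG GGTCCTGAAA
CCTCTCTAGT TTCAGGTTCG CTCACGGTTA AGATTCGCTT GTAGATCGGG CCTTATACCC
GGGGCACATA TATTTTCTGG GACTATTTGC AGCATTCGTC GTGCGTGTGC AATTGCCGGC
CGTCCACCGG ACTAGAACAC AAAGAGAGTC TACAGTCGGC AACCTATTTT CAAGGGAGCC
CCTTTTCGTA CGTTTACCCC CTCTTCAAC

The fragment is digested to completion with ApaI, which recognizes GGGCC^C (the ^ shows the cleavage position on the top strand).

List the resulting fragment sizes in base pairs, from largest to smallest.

ApaI sites (GGGCCC) start at positions 14, 38.
ApaI cuts after base 5 of each site (before the last base), so after positions 18, 42.
Linear molecule, 2 cuts → 3 fragments:
  1–18 → 18 bp
  19–42 → 24 bp
  43–269 → 227 bp
Sorted largest to smallest: 227, 24, 18 bp.

227, 24, 18 bp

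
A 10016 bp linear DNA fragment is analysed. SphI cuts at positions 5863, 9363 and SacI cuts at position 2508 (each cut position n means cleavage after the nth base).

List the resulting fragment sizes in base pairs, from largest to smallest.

3500, 3355, 2508, 653 bp

Combined cut positions (sorted): 2508, 5863, 9363.
Linear molecule, 3 cuts → 4 fragments:
  2508 − 0 = 2508 bp
  5863 − 2508 = 3355 bp
  9363 − 5863 = 3500 bp
  10016 − 9363 = 653 bp
Sorted largest to smallest: 3500, 3355, 2508, 653 bp.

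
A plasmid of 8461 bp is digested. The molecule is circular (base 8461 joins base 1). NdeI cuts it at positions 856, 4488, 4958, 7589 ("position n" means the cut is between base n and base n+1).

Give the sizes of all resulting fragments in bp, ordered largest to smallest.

3632, 2631, 1728, 470 bp

Circular molecule, 4 cuts → 4 fragments:
  4488 − 856 = 3632 bp
  4958 − 4488 = 470 bp
  7589 − 4958 = 2631 bp
  wrap: 8461 − 7589 + 856 = 1728 bp
Sorted largest to smallest: 3632, 2631, 1728, 470 bp.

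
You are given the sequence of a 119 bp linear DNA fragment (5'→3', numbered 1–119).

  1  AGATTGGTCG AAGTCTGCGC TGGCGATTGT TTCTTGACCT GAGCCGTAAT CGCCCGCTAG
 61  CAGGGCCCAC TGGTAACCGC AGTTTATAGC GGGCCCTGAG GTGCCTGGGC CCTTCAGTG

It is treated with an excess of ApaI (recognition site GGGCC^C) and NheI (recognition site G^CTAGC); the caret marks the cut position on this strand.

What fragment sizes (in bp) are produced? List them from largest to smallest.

56, 28, 16, 11, 8 bp

ApaI sites (GGGCCC) start at positions 63, 91, 107.
ApaI cuts after base 5 of each site (before the last base), so after positions 67, 95, 111.
The NheI site (GCTAGC) starts at position 56.
NheI cuts after the first base of each site, so after position 56.
Combined cut positions: 56, 67, 95, 111.
Linear molecule, 4 cuts → 5 fragments:
  1–56 → 56 bp
  57–67 → 11 bp
  68–95 → 28 bp
  96–111 → 16 bp
  112–119 → 8 bp
Sorted largest to smallest: 56, 28, 16, 11, 8 bp.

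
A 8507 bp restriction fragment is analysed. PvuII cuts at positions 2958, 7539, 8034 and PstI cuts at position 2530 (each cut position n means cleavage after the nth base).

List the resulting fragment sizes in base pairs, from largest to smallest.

Combined cut positions (sorted): 2530, 2958, 7539, 8034.
Linear molecule, 4 cuts → 5 fragments:
  2530 − 0 = 2530 bp
  2958 − 2530 = 428 bp
  7539 − 2958 = 4581 bp
  8034 − 7539 = 495 bp
  8507 − 8034 = 473 bp
Sorted largest to smallest: 4581, 2530, 495, 473, 428 bp.

4581, 2530, 495, 473, 428 bp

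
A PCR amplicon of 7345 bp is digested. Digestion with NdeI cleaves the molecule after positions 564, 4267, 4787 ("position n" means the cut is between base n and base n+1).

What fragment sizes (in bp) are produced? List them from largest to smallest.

Linear molecule, 3 cuts → 4 fragments:
  564 − 0 = 564 bp
  4267 − 564 = 3703 bp
  4787 − 4267 = 520 bp
  7345 − 4787 = 2558 bp
Sorted largest to smallest: 3703, 2558, 564, 520 bp.

3703, 2558, 564, 520 bp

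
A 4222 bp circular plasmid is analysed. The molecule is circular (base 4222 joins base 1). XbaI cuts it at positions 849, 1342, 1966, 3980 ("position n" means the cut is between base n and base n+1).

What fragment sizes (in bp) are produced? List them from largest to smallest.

2014, 1091, 624, 493 bp

Circular molecule, 4 cuts → 4 fragments:
  1342 − 849 = 493 bp
  1966 − 1342 = 624 bp
  3980 − 1966 = 2014 bp
  wrap: 4222 − 3980 + 849 = 1091 bp
Sorted largest to smallest: 2014, 1091, 624, 493 bp.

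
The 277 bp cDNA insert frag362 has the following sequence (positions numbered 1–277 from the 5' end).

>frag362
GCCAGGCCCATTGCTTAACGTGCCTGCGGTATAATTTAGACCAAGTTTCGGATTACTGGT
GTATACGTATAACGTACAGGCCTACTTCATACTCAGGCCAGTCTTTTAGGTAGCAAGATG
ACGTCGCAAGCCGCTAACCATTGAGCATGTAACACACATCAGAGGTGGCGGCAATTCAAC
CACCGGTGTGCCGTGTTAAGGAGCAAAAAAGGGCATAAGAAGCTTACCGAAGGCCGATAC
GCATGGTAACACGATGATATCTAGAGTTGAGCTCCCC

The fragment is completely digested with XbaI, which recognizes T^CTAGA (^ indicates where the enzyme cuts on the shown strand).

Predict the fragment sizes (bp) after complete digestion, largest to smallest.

260, 17 bp

The XbaI site (TCTAGA) starts at position 260.
XbaI cuts after the first base of each site, so after position 260.
Linear molecule, 1 cut → 2 fragments:
  1–260 → 260 bp
  261–277 → 17 bp
Sorted largest to smallest: 260, 17 bp.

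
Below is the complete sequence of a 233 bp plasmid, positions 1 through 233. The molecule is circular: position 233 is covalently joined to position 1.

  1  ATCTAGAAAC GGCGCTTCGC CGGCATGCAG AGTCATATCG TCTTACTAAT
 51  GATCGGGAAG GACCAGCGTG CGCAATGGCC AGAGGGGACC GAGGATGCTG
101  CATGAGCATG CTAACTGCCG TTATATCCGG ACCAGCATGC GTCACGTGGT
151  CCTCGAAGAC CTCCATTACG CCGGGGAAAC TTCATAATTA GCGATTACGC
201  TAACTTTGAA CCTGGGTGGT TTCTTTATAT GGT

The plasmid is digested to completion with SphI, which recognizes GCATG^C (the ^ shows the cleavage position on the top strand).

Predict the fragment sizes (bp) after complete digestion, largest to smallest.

SphI sites (GCATGC) start at positions 23, 106, 135.
SphI cuts after base 5 of each site (before the last base), so after positions 27, 110, 139.
Circular molecule, 3 cuts → 3 fragments:
  28–110 → 83 bp
  111–139 → 29 bp
  140–233 then 1–27 → 94 + 27 = 121 bp
Sorted largest to smallest: 121, 83, 29 bp.

121, 83, 29 bp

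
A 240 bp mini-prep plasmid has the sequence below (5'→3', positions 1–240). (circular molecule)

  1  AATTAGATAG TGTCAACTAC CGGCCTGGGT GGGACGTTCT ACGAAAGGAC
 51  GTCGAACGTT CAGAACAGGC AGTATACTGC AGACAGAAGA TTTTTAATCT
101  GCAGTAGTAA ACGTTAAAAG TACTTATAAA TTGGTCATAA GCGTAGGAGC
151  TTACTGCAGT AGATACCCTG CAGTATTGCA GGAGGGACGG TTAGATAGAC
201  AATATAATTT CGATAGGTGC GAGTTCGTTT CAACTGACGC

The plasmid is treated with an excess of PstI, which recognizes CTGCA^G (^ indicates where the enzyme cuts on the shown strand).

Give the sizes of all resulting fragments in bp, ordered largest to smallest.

149, 55, 22, 14 bp

PstI sites (CTGCAG) start at positions 77, 99, 154, 168.
PstI cuts after base 5 of each site (before the last base), so after positions 81, 103, 158, 172.
Circular molecule, 4 cuts → 4 fragments:
  82–103 → 22 bp
  104–158 → 55 bp
  159–172 → 14 bp
  173–240 then 1–81 → 68 + 81 = 149 bp
Sorted largest to smallest: 149, 55, 22, 14 bp.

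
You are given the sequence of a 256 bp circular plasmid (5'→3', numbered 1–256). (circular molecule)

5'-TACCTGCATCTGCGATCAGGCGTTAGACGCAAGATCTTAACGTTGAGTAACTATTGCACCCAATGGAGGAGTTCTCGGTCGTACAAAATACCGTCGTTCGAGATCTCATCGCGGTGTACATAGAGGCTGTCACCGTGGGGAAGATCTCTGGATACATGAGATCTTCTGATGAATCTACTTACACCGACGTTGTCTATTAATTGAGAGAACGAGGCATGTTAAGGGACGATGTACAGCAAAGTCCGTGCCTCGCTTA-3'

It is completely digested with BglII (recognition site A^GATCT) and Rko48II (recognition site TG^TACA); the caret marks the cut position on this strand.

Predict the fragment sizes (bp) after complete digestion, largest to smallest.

72, 69, 57, 26, 17, 15 bp

BglII sites (AGATCT) start at positions 32, 101, 142, 159.
BglII cuts after the first base of each site, so after positions 32, 101, 142, 159.
Rko48II sites (TGTACA) start at positions 115, 230.
Rko48II cuts after base 2 of each site, so after positions 116, 231.
Combined cut positions: 32, 101, 116, 142, 159, 231.
Circular molecule, 6 cuts → 6 fragments:
  33–101 → 69 bp
  102–116 → 15 bp
  117–142 → 26 bp
  143–159 → 17 bp
  160–231 → 72 bp
  232–256 then 1–32 → 25 + 32 = 57 bp
Sorted largest to smallest: 72, 69, 57, 26, 17, 15 bp.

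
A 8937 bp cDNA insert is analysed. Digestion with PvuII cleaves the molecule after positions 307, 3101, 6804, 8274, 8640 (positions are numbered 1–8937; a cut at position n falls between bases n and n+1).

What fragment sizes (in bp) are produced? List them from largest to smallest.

Linear molecule, 5 cuts → 6 fragments:
  307 − 0 = 307 bp
  3101 − 307 = 2794 bp
  6804 − 3101 = 3703 bp
  8274 − 6804 = 1470 bp
  8640 − 8274 = 366 bp
  8937 − 8640 = 297 bp
Sorted largest to smallest: 3703, 2794, 1470, 366, 307, 297 bp.

3703, 2794, 1470, 366, 307, 297 bp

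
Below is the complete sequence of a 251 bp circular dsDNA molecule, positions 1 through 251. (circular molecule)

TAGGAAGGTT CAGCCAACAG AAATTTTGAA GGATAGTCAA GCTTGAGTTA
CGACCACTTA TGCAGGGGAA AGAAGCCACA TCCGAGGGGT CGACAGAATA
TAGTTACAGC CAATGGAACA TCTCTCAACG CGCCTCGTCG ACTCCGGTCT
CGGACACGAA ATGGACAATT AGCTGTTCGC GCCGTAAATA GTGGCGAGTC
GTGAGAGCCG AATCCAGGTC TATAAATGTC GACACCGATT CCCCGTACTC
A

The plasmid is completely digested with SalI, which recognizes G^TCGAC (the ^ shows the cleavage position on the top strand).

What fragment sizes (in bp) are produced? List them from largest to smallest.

112, 91, 48 bp

SalI sites (GTCGAC) start at positions 89, 137, 228.
SalI cuts after the first base of each site, so after positions 89, 137, 228.
Circular molecule, 3 cuts → 3 fragments:
  90–137 → 48 bp
  138–228 → 91 bp
  229–251 then 1–89 → 23 + 89 = 112 bp
Sorted largest to smallest: 112, 91, 48 bp.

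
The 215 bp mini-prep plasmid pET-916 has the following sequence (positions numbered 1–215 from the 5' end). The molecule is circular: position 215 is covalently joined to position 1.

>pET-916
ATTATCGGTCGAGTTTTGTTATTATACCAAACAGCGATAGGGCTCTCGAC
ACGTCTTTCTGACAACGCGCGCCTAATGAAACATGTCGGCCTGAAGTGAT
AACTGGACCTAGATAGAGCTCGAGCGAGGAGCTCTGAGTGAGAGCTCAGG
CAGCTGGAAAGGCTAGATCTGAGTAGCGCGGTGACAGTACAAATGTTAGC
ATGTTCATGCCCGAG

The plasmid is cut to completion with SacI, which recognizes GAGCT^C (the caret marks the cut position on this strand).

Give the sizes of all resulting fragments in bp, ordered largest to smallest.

189, 13, 13 bp

SacI sites (GAGCTC) start at positions 116, 129, 142.
SacI cuts after base 5 of each site (before the last base), so after positions 120, 133, 146.
Circular molecule, 3 cuts → 3 fragments:
  121–133 → 13 bp
  134–146 → 13 bp
  147–215 then 1–120 → 69 + 120 = 189 bp
Sorted largest to smallest: 189, 13, 13 bp.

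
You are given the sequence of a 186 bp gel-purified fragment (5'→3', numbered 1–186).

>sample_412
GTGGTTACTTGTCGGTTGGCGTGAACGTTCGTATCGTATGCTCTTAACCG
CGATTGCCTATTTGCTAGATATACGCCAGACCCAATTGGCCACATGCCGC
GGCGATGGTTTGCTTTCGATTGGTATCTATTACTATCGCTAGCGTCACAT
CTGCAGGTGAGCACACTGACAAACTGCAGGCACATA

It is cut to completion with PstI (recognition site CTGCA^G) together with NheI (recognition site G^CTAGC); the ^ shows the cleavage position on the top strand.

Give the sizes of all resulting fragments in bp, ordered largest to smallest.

138, 23, 17, 8 bp

PstI sites (CTGCAG) start at positions 151, 174.
PstI cuts after base 5 of each site (before the last base), so after positions 155, 178.
The NheI site (GCTAGC) starts at position 138.
NheI cuts after the first base of each site, so after position 138.
Combined cut positions: 138, 155, 178.
Linear molecule, 3 cuts → 4 fragments:
  1–138 → 138 bp
  139–155 → 17 bp
  156–178 → 23 bp
  179–186 → 8 bp
Sorted largest to smallest: 138, 23, 17, 8 bp.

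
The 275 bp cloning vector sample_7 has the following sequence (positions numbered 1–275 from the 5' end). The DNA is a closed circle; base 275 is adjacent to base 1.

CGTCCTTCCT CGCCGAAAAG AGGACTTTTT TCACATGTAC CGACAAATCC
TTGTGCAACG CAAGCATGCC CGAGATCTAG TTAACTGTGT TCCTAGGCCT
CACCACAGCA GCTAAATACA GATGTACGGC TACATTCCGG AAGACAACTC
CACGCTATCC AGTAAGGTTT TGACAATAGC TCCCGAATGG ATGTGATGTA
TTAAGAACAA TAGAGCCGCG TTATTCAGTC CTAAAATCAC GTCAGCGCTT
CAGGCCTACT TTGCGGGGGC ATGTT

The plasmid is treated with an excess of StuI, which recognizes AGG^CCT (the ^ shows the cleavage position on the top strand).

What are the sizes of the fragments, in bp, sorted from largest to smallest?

157, 118 bp

StuI sites (AGGCCT) start at positions 95, 252.
StuI cuts after base 3 of each site, so after positions 97, 254.
Circular molecule, 2 cuts → 2 fragments:
  98–254 → 157 bp
  255–275 then 1–97 → 21 + 97 = 118 bp
Sorted largest to smallest: 157, 118 bp.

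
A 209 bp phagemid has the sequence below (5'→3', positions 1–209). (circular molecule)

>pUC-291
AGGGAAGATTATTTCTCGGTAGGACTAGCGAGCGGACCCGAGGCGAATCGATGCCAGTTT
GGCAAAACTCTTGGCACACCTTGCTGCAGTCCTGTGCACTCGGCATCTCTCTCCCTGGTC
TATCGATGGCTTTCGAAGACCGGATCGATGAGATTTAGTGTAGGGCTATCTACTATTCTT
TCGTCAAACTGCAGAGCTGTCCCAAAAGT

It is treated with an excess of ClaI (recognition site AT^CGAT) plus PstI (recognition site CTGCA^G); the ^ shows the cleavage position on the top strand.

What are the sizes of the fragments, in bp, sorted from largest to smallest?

ClaI sites (ATCGAT) start at positions 47, 122, 144.
ClaI cuts after base 2 of each site, so after positions 48, 123, 145.
PstI sites (CTGCAG) start at positions 84, 189.
PstI cuts after base 5 of each site (before the last base), so after positions 88, 193.
Combined cut positions: 48, 88, 123, 145, 193.
Circular molecule, 5 cuts → 5 fragments:
  49–88 → 40 bp
  89–123 → 35 bp
  124–145 → 22 bp
  146–193 → 48 bp
  194–209 then 1–48 → 16 + 48 = 64 bp
Sorted largest to smallest: 64, 48, 40, 35, 22 bp.

64, 48, 40, 35, 22 bp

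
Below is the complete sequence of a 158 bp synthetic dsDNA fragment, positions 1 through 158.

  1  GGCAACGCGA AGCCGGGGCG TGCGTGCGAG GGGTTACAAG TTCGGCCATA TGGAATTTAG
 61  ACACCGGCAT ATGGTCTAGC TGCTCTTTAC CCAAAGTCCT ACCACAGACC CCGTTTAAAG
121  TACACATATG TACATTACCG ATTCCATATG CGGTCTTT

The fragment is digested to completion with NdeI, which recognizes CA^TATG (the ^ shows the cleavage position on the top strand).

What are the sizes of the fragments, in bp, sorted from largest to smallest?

57, 48, 21, 20, 12 bp

NdeI sites (CATATG) start at positions 47, 68, 125, 145.
NdeI cuts after base 2 of each site, so after positions 48, 69, 126, 146.
Linear molecule, 4 cuts → 5 fragments:
  1–48 → 48 bp
  49–69 → 21 bp
  70–126 → 57 bp
  127–146 → 20 bp
  147–158 → 12 bp
Sorted largest to smallest: 57, 48, 21, 20, 12 bp.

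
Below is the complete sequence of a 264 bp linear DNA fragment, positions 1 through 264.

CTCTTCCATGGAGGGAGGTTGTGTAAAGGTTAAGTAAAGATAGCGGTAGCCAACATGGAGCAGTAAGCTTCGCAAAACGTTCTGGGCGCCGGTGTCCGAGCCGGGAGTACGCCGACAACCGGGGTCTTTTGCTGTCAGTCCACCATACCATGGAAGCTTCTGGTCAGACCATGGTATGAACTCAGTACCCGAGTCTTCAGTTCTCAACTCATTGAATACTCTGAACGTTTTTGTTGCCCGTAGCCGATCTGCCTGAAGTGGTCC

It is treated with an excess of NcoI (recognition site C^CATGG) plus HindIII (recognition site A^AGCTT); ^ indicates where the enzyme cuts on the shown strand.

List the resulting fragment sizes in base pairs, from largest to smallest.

95, 83, 59, 15, 6, 6 bp

NcoI sites (CCATGG) start at positions 6, 148, 169.
NcoI cuts after the first base of each site, so after positions 6, 148, 169.
HindIII sites (AAGCTT) start at positions 65, 154.
HindIII cuts after the first base of each site, so after positions 65, 154.
Combined cut positions: 6, 65, 148, 154, 169.
Linear molecule, 5 cuts → 6 fragments:
  1–6 → 6 bp
  7–65 → 59 bp
  66–148 → 83 bp
  149–154 → 6 bp
  155–169 → 15 bp
  170–264 → 95 bp
Sorted largest to smallest: 95, 83, 59, 15, 6, 6 bp.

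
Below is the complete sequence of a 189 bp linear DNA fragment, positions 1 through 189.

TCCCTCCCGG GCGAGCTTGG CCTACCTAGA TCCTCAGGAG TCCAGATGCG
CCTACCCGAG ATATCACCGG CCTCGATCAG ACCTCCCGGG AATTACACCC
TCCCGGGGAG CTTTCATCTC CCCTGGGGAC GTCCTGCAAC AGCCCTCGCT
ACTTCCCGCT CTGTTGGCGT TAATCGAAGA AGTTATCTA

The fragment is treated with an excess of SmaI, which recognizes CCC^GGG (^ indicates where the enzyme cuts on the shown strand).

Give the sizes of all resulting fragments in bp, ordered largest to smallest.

SmaI sites (CCCGGG) start at positions 6, 85, 102.
SmaI cuts after base 3 of each site, so after positions 8, 87, 104.
Linear molecule, 3 cuts → 4 fragments:
  1–8 → 8 bp
  9–87 → 79 bp
  88–104 → 17 bp
  105–189 → 85 bp
Sorted largest to smallest: 85, 79, 17, 8 bp.

85, 79, 17, 8 bp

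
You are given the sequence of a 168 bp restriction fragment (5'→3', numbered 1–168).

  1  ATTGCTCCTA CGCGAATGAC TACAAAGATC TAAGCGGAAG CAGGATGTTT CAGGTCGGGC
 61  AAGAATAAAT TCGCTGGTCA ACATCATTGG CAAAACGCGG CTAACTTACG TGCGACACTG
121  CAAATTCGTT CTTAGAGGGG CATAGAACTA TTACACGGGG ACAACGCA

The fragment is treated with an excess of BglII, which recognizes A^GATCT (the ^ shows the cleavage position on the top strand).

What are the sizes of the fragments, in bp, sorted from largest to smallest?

142, 26 bp

The BglII site (AGATCT) starts at position 26.
BglII cuts after the first base of each site, so after position 26.
Linear molecule, 1 cut → 2 fragments:
  1–26 → 26 bp
  27–168 → 142 bp
Sorted largest to smallest: 142, 26 bp.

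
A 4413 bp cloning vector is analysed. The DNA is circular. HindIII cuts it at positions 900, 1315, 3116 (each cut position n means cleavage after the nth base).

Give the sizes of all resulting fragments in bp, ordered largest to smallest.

2197, 1801, 415 bp

Circular molecule, 3 cuts → 3 fragments:
  1315 − 900 = 415 bp
  3116 − 1315 = 1801 bp
  wrap: 4413 − 3116 + 900 = 2197 bp
Sorted largest to smallest: 2197, 1801, 415 bp.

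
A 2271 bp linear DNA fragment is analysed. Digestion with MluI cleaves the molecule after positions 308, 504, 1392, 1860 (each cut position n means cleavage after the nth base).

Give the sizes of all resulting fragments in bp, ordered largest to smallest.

Linear molecule, 4 cuts → 5 fragments:
  308 − 0 = 308 bp
  504 − 308 = 196 bp
  1392 − 504 = 888 bp
  1860 − 1392 = 468 bp
  2271 − 1860 = 411 bp
Sorted largest to smallest: 888, 468, 411, 308, 196 bp.

888, 468, 411, 308, 196 bp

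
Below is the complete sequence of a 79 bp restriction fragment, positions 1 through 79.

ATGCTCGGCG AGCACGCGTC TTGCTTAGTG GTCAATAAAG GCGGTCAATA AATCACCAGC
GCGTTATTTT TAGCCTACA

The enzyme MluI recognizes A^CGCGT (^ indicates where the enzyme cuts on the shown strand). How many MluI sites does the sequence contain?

ACGCGT occurs starting at position 14.
MluI cuts at 1 site.

1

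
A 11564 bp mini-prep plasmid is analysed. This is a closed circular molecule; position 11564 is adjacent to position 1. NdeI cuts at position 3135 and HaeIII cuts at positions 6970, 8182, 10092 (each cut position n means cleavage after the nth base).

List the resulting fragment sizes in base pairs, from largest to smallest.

4607, 3835, 1910, 1212 bp

Combined cut positions (sorted): 3135, 6970, 8182, 10092.
Circular molecule, 4 cuts → 4 fragments:
  6970 − 3135 = 3835 bp
  8182 − 6970 = 1212 bp
  10092 − 8182 = 1910 bp
  wrap: 11564 − 10092 + 3135 = 4607 bp
Sorted largest to smallest: 4607, 3835, 1910, 1212 bp.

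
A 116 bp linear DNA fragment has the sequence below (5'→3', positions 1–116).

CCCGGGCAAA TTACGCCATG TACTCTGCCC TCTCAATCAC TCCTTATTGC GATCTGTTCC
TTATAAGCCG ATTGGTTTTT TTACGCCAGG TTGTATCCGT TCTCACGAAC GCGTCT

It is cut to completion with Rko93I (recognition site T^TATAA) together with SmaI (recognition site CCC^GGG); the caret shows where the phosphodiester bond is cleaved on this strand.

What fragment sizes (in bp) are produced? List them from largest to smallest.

58, 55, 3 bp

The Rko93I site (TTATAA) starts at position 61.
Rko93I cuts after the first base of each site, so after position 61.
The SmaI site (CCCGGG) starts at position 1.
SmaI cuts after base 3 of each site, so after position 3.
Combined cut positions: 3, 61.
Linear molecule, 2 cuts → 3 fragments:
  1–3 → 3 bp
  4–61 → 58 bp
  62–116 → 55 bp
Sorted largest to smallest: 58, 55, 3 bp.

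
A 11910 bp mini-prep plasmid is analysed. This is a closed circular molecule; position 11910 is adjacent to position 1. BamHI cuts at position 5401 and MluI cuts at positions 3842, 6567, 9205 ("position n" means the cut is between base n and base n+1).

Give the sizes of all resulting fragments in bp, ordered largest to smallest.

Combined cut positions (sorted): 3842, 5401, 6567, 9205.
Circular molecule, 4 cuts → 4 fragments:
  5401 − 3842 = 1559 bp
  6567 − 5401 = 1166 bp
  9205 − 6567 = 2638 bp
  wrap: 11910 − 9205 + 3842 = 6547 bp
Sorted largest to smallest: 6547, 2638, 1559, 1166 bp.

6547, 2638, 1559, 1166 bp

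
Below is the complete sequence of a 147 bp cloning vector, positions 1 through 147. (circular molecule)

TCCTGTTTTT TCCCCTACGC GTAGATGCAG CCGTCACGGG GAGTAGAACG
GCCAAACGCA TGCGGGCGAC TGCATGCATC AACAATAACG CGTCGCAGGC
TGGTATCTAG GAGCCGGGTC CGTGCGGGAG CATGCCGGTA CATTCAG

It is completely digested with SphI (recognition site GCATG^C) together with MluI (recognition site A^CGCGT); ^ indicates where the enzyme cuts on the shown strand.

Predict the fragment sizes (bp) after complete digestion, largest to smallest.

46, 45, 30, 14, 12 bp

SphI sites (GCATGC) start at positions 58, 72, 130.
SphI cuts after base 5 of each site (before the last base), so after positions 62, 76, 134.
MluI sites (ACGCGT) start at positions 17, 88.
MluI cuts after the first base of each site, so after positions 17, 88.
Combined cut positions: 17, 62, 76, 88, 134.
Circular molecule, 5 cuts → 5 fragments:
  18–62 → 45 bp
  63–76 → 14 bp
  77–88 → 12 bp
  89–134 → 46 bp
  135–147 then 1–17 → 13 + 17 = 30 bp
Sorted largest to smallest: 46, 45, 30, 14, 12 bp.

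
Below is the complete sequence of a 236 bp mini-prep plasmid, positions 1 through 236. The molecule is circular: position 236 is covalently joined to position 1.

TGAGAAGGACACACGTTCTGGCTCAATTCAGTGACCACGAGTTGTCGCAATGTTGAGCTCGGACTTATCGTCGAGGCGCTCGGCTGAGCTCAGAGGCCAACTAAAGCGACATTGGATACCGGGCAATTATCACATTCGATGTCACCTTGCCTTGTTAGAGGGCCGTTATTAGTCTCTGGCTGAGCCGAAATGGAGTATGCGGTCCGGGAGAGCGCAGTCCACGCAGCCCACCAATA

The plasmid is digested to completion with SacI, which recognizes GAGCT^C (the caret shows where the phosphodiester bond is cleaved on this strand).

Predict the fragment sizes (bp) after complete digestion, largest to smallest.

205, 31 bp

SacI sites (GAGCTC) start at positions 55, 86.
SacI cuts after base 5 of each site (before the last base), so after positions 59, 90.
Circular molecule, 2 cuts → 2 fragments:
  60–90 → 31 bp
  91–236 then 1–59 → 146 + 59 = 205 bp
Sorted largest to smallest: 205, 31 bp.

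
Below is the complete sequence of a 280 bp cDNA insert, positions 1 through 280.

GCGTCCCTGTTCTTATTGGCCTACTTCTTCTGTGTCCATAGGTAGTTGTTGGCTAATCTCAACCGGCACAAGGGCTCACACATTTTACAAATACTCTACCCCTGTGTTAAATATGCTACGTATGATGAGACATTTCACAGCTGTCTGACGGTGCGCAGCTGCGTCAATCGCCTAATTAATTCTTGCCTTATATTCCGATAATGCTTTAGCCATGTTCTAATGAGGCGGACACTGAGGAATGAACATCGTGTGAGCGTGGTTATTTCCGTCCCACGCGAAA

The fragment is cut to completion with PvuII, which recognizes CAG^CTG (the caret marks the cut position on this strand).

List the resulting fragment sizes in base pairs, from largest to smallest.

PvuII sites (CAGCTG) start at positions 138, 156.
PvuII cuts after base 3 of each site, so after positions 140, 158.
Linear molecule, 2 cuts → 3 fragments:
  1–140 → 140 bp
  141–158 → 18 bp
  159–280 → 122 bp
Sorted largest to smallest: 140, 122, 18 bp.

140, 122, 18 bp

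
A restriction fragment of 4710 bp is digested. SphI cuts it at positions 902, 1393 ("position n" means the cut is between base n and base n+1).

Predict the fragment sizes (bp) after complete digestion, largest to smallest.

Linear molecule, 2 cuts → 3 fragments:
  902 − 0 = 902 bp
  1393 − 902 = 491 bp
  4710 − 1393 = 3317 bp
Sorted largest to smallest: 3317, 902, 491 bp.

3317, 902, 491 bp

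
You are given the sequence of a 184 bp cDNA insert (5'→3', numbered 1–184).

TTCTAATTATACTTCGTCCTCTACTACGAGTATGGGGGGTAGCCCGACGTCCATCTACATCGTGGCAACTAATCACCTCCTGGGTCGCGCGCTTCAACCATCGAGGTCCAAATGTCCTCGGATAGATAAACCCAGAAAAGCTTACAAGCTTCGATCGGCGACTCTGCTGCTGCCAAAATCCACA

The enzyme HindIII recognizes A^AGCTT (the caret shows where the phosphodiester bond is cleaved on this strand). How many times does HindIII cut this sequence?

2

AAGCTT occurs starting at positions 138, 146.
HindIII cuts at 2 sites.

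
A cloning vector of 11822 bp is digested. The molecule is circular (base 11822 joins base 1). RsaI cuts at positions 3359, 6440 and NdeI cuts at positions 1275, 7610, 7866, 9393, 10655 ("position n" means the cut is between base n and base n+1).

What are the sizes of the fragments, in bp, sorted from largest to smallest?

3081, 2442, 2084, 1527, 1262, 1170, 256 bp

Combined cut positions (sorted): 1275, 3359, 6440, 7610, 7866, 9393, 10655.
Circular molecule, 7 cuts → 7 fragments:
  3359 − 1275 = 2084 bp
  6440 − 3359 = 3081 bp
  7610 − 6440 = 1170 bp
  7866 − 7610 = 256 bp
  9393 − 7866 = 1527 bp
  10655 − 9393 = 1262 bp
  wrap: 11822 − 10655 + 1275 = 2442 bp
Sorted largest to smallest: 3081, 2442, 2084, 1527, 1262, 1170, 256 bp.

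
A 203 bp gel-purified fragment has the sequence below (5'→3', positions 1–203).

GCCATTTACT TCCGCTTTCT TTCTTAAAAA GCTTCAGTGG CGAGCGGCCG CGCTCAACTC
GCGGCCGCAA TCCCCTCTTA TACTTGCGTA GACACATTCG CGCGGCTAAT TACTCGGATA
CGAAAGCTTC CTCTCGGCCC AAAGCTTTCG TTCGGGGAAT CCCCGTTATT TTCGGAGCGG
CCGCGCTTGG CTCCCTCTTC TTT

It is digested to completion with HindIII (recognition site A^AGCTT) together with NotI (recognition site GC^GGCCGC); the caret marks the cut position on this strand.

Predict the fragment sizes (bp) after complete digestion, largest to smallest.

HindIII sites (AAGCTT) start at positions 29, 124, 142.
HindIII cuts after the first base of each site, so after positions 29, 124, 142.
NotI sites (GCGGCCGC) start at positions 44, 61, 177.
NotI cuts after base 2 of each site, so after positions 45, 62, 178.
Combined cut positions: 29, 45, 62, 124, 142, 178.
Linear molecule, 6 cuts → 7 fragments:
  1–29 → 29 bp
  30–45 → 16 bp
  46–62 → 17 bp
  63–124 → 62 bp
  125–142 → 18 bp
  143–178 → 36 bp
  179–203 → 25 bp
Sorted largest to smallest: 62, 36, 29, 25, 18, 17, 16 bp.

62, 36, 29, 25, 18, 17, 16 bp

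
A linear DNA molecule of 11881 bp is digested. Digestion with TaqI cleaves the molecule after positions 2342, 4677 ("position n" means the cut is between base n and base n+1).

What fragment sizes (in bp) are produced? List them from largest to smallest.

7204, 2342, 2335 bp

Linear molecule, 2 cuts → 3 fragments:
  2342 − 0 = 2342 bp
  4677 − 2342 = 2335 bp
  11881 − 4677 = 7204 bp
Sorted largest to smallest: 7204, 2342, 2335 bp.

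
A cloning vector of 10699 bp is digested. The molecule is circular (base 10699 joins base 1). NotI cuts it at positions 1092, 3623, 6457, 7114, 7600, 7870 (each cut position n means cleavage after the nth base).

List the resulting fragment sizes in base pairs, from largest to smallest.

3921, 2834, 2531, 657, 486, 270 bp

Circular molecule, 6 cuts → 6 fragments:
  3623 − 1092 = 2531 bp
  6457 − 3623 = 2834 bp
  7114 − 6457 = 657 bp
  7600 − 7114 = 486 bp
  7870 − 7600 = 270 bp
  wrap: 10699 − 7870 + 1092 = 3921 bp
Sorted largest to smallest: 3921, 2834, 2531, 657, 486, 270 bp.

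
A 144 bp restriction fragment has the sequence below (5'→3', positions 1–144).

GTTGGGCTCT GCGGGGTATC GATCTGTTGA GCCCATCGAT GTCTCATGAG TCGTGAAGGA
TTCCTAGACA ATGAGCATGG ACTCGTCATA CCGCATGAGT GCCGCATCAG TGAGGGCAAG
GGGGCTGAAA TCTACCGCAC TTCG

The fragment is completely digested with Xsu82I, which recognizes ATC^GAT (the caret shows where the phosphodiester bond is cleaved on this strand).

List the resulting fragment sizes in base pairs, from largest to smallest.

Xsu82I sites (ATCGAT) start at positions 18, 35.
Xsu82I cuts after base 3 of each site, so after positions 20, 37.
Linear molecule, 2 cuts → 3 fragments:
  1–20 → 20 bp
  21–37 → 17 bp
  38–144 → 107 bp
Sorted largest to smallest: 107, 20, 17 bp.

107, 20, 17 bp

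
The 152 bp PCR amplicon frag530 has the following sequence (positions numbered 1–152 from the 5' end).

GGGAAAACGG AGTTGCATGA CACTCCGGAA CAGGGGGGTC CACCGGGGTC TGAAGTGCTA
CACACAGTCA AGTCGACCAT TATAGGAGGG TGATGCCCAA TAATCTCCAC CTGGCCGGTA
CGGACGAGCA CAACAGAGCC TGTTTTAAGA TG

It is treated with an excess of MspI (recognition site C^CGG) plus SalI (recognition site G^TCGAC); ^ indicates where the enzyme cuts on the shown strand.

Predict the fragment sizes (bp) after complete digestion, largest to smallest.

MspI sites (CCGG) start at positions 25, 43, 115.
MspI cuts after the first base of each site, so after positions 25, 43, 115.
The SalI site (GTCGAC) starts at position 72.
SalI cuts after the first base of each site, so after position 72.
Combined cut positions: 25, 43, 72, 115.
Linear molecule, 4 cuts → 5 fragments:
  1–25 → 25 bp
  26–43 → 18 bp
  44–72 → 29 bp
  73–115 → 43 bp
  116–152 → 37 bp
Sorted largest to smallest: 43, 37, 29, 25, 18 bp.

43, 37, 29, 25, 18 bp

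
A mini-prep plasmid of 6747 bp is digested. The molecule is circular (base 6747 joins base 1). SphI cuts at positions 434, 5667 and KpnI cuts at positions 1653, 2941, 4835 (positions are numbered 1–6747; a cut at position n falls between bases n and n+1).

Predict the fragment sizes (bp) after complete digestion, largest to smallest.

1894, 1514, 1288, 1219, 832 bp

Combined cut positions (sorted): 434, 1653, 2941, 4835, 5667.
Circular molecule, 5 cuts → 5 fragments:
  1653 − 434 = 1219 bp
  2941 − 1653 = 1288 bp
  4835 − 2941 = 1894 bp
  5667 − 4835 = 832 bp
  wrap: 6747 − 5667 + 434 = 1514 bp
Sorted largest to smallest: 1894, 1514, 1288, 1219, 832 bp.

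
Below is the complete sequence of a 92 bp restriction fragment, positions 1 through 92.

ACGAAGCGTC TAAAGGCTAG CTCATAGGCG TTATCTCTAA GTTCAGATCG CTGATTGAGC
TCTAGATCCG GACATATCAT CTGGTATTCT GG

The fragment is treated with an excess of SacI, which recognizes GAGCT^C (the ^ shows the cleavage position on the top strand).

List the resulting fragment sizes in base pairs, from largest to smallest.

61, 31 bp

The SacI site (GAGCTC) starts at position 57.
SacI cuts after base 5 of each site (before the last base), so after position 61.
Linear molecule, 1 cut → 2 fragments:
  1–61 → 61 bp
  62–92 → 31 bp
Sorted largest to smallest: 61, 31 bp.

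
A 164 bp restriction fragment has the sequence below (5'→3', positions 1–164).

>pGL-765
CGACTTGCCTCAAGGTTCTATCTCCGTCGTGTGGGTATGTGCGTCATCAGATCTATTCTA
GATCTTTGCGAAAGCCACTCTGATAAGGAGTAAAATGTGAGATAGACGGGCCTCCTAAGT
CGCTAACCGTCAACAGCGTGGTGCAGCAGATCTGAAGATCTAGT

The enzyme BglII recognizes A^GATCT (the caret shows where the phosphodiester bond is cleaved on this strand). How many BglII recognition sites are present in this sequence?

4

AGATCT occurs starting at positions 49, 60, 148, 156.
BglII cuts at 4 sites.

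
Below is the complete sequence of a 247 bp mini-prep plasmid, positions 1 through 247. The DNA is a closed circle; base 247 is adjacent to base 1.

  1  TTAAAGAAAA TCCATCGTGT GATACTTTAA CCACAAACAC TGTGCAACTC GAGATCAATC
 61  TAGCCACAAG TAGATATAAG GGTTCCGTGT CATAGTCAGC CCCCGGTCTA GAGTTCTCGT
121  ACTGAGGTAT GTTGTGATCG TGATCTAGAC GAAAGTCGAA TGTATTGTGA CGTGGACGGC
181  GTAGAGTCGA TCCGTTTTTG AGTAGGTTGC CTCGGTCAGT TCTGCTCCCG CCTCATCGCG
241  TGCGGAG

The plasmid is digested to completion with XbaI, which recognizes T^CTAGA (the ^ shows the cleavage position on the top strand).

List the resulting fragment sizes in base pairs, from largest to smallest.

XbaI sites (TCTAGA) start at positions 107, 144.
XbaI cuts after the first base of each site, so after positions 107, 144.
Circular molecule, 2 cuts → 2 fragments:
  108–144 → 37 bp
  145–247 then 1–107 → 103 + 107 = 210 bp
Sorted largest to smallest: 210, 37 bp.

210, 37 bp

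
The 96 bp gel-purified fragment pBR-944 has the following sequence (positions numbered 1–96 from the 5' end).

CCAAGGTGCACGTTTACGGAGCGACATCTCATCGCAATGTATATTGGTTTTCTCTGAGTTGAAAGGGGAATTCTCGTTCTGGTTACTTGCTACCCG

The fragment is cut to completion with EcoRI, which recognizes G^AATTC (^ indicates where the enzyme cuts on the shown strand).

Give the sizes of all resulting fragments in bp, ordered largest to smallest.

68, 28 bp

The EcoRI site (GAATTC) starts at position 68.
EcoRI cuts after the first base of each site, so after position 68.
Linear molecule, 1 cut → 2 fragments:
  1–68 → 68 bp
  69–96 → 28 bp
Sorted largest to smallest: 68, 28 bp.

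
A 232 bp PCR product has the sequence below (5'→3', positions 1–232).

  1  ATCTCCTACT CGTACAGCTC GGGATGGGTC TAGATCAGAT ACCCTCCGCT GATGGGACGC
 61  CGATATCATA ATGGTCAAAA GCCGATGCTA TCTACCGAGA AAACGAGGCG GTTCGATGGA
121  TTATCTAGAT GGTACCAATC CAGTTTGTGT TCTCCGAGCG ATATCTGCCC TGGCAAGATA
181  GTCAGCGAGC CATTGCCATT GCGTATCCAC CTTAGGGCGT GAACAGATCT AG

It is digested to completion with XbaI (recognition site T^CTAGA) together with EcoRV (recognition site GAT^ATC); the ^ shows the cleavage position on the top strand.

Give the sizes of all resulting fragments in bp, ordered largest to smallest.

XbaI sites (TCTAGA) start at positions 29, 124.
XbaI cuts after the first base of each site, so after positions 29, 124.
EcoRV sites (GATATC) start at positions 62, 160.
EcoRV cuts after base 3 of each site, so after positions 64, 162.
Combined cut positions: 29, 64, 124, 162.
Linear molecule, 4 cuts → 5 fragments:
  1–29 → 29 bp
  30–64 → 35 bp
  65–124 → 60 bp
  125–162 → 38 bp
  163–232 → 70 bp
Sorted largest to smallest: 70, 60, 38, 35, 29 bp.

70, 60, 38, 35, 29 bp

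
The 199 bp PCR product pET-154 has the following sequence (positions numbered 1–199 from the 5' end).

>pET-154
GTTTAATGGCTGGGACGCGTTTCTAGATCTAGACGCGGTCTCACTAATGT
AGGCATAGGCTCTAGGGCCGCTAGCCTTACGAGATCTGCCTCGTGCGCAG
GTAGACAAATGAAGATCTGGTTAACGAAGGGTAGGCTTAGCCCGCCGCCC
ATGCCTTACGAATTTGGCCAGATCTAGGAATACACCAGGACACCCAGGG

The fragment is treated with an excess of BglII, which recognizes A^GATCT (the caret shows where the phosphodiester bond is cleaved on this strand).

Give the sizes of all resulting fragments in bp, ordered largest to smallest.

57, 57, 31, 29, 25 bp

BglII sites (AGATCT) start at positions 25, 82, 113, 170.
BglII cuts after the first base of each site, so after positions 25, 82, 113, 170.
Linear molecule, 4 cuts → 5 fragments:
  1–25 → 25 bp
  26–82 → 57 bp
  83–113 → 31 bp
  114–170 → 57 bp
  171–199 → 29 bp
Sorted largest to smallest: 57, 57, 31, 29, 25 bp.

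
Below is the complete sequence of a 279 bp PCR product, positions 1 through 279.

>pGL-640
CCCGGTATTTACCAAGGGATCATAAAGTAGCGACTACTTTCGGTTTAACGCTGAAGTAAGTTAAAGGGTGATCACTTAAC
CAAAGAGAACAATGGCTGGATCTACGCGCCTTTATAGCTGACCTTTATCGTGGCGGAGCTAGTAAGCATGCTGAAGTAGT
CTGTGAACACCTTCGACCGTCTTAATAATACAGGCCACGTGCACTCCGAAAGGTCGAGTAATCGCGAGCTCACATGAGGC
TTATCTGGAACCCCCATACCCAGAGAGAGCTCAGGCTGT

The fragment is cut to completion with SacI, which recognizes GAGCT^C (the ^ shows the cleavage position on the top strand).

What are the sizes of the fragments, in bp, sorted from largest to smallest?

SacI sites (GAGCTC) start at positions 226, 267.
SacI cuts after base 5 of each site (before the last base), so after positions 230, 271.
Linear molecule, 2 cuts → 3 fragments:
  1–230 → 230 bp
  231–271 → 41 bp
  272–279 → 8 bp
Sorted largest to smallest: 230, 41, 8 bp.

230, 41, 8 bp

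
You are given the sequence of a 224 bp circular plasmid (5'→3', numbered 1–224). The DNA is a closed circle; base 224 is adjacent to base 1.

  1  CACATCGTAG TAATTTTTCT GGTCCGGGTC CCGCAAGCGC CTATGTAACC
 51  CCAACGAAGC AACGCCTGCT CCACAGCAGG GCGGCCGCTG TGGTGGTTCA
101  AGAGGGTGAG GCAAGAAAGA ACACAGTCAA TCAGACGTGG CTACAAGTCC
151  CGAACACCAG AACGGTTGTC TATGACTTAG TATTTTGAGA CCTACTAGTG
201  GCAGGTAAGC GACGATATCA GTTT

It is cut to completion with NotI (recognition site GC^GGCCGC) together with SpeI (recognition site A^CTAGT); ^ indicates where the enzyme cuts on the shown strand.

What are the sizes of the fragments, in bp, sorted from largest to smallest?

112, 112 bp

The NotI site (GCGGCCGC) starts at position 81.
NotI cuts after base 2 of each site, so after position 82.
The SpeI site (ACTAGT) starts at position 194.
SpeI cuts after the first base of each site, so after position 194.
Combined cut positions: 82, 194.
Circular molecule, 2 cuts → 2 fragments:
  83–194 → 112 bp
  195–224 then 1–82 → 30 + 82 = 112 bp
Sorted largest to smallest: 112, 112 bp.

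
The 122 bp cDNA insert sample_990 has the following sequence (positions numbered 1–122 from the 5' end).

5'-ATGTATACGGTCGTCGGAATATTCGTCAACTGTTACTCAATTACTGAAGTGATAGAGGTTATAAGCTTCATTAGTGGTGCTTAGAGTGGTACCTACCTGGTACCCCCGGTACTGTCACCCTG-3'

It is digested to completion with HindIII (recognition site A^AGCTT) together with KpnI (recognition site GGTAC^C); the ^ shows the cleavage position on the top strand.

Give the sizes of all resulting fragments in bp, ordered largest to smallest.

63, 29, 19, 11 bp

The HindIII site (AAGCTT) starts at position 63.
HindIII cuts after the first base of each site, so after position 63.
KpnI sites (GGTACC) start at positions 88, 99.
KpnI cuts after base 5 of each site (before the last base), so after positions 92, 103.
Combined cut positions: 63, 92, 103.
Linear molecule, 3 cuts → 4 fragments:
  1–63 → 63 bp
  64–92 → 29 bp
  93–103 → 11 bp
  104–122 → 19 bp
Sorted largest to smallest: 63, 29, 19, 11 bp.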